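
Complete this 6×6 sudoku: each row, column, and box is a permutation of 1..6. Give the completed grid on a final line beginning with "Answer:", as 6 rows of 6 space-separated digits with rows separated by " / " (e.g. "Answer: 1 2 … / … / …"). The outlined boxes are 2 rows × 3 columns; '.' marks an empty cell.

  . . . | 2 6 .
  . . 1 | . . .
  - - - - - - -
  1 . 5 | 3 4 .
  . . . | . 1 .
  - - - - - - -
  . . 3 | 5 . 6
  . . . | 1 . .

Step 1. [r1c3∈{4}] nothing but 4 survives at r1c3 ⇒ r1c3=4.
Step 2. [r3c2∈{2,6}] 6 has one home in row 3: r3c2. So r3c2=6.
Step 3. [r6c6∈{2,3,4}] 4 has one home in box 6: r6c6. So r6c6=4.
Step 4. [r2c5∈{3,5}] col 5 places 5 nowhere but r2c5 ⇒ r2c5=5.
Step 5. [r4c3∈{2}] r4c3 is down to just 2, so r4c3=2.
Step 6. [r5c5∈{2}] r5c5's peers cover all but 2, so r5c5=2.
Step 7. [r2c6∈{3}] r2c6's peers cover all but 3 ⇒ r2c6=3.
Step 8. [r5c1∈{4}] r5c1 has the single candidate 4, so r5c1=4.
Step 9. [r2c2∈{2}] r2c2 has the single candidate 2, so r2c2=2.
Step 10. [r6c1∈{2,5,6}] 2 has one home in row 6: r6c1. So r6c1=2.
Step 11. [r1c1∈{3,5}] across col 1, 5 lands solely at r1c1 ⇒ r1c1=5.
Step 12. [r4c1∈{3}] only 3 remains possible at r4c1. So r4c1=3.
Step 13. [r4c4∈{6}] nothing but 6 survives at r4c4, so r4c4=6.
Step 14. [r5c2∈{1}] nothing but 1 survives at r5c2. So r5c2=1.
Step 15. [r2c4∈{4}] only 4 remains possible at r2c4 ⇒ r2c4=4.
Step 16. [r1c6∈{1}] r1c6 has the single candidate 1, so r1c6=1.
Step 17. [r4c2∈{4}] only 4 remains possible at r4c2. So r4c2=4.
Step 18. [r3c6∈{2}] r3c6 has the single candidate 2 ⇒ r3c6=2.
Step 19. [r6c5∈{3}] r6c5 has the single candidate 3 ⇒ r6c5=3.
Step 20. [r2c1∈{6}] nothing but 6 survives at r2c1. So r2c1=6.
Step 21. [r6c2∈{5}] r6c2 has the single candidate 5 ⇒ r6c2=5.
Step 22. [r6c3∈{6}] nothing but 6 survives at r6c3. So r6c3=6.
Step 23. [r1c2∈{3}] only 3 remains possible at r1c2, so r1c2=3.
Step 24. [r4c6∈{5}] r4c6 is down to just 5, so r4c6=5.

Answer: 5 3 4 2 6 1 / 6 2 1 4 5 3 / 1 6 5 3 4 2 / 3 4 2 6 1 5 / 4 1 3 5 2 6 / 2 5 6 1 3 4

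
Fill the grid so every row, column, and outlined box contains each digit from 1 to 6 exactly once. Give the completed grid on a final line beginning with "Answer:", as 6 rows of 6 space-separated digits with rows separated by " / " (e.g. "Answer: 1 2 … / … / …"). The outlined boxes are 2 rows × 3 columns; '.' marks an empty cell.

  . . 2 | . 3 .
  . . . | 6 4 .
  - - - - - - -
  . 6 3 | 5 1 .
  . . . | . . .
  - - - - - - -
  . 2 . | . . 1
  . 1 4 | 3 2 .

Step 1. [r1c1∈{1,4,5,6}] across row 1, 6 lands solely at r1c1. So r1c1=6.
Step 2. [r6c1∈{5}] only 5 remains possible at r6c1. So r6c1=5.
Step 3. [r4c4∈{2,4}] 2 has one home in col 4: r4c4, so r4c4=2.
Step 4. [r1c2∈{4,5}] in row 1, 4 fits only at r1c2. So r1c2=4.
Step 5. [r2c2∈{3,5}] col 2 places 3 nowhere but r2c2, so r2c2=3.
Step 6. [r2c3∈{1,5}] in box 1, 5 fits only at r2c3. So r2c3=5.
Step 7. [r4c6∈{3,4,6}] in row 4, 3 fits only at r4c6, so r4c6=3.
Step 8. [r4c1∈{1,4}] 4 has one home in row 4: r4c1 ⇒ r4c1=4.
Step 9. [r5c3∈{6}] r5c3 has the single candidate 6 ⇒ r5c3=6.
Step 10. [r5c4∈{4}] r5c4's peers cover all but 4 ⇒ r5c4=4.
Step 11. [r5c1∈{3}] r5c1 is down to just 3, so r5c1=3.
Step 12. [r4c5∈{6}] r4c5 is down to just 6 ⇒ r4c5=6.
Step 13. [r6c6∈{6}] only 6 remains possible at r6c6, so r6c6=6.
Step 14. [r3c1∈{2}] r3c1 has the single candidate 2 ⇒ r3c1=2.
Step 15. [r1c6∈{5}] r1c6's peers cover all but 5, so r1c6=5.
Step 16. [r3c6∈{4}] r3c6's peers cover all but 4 ⇒ r3c6=4.
Step 17. [r1c4∈{1}] nothing but 1 survives at r1c4. So r1c4=1.
Step 18. [r2c6∈{2}] r2c6 is down to just 2. So r2c6=2.
Step 19. [r2c1∈{1}] nothing but 1 survives at r2c1, so r2c1=1.
Step 20. [r4c3∈{1}] only 1 remains possible at r4c3. So r4c3=1.
Step 21. [r5c5∈{5}] only 5 remains possible at r5c5. So r5c5=5.
Step 22. [r4c2∈{5}] only 5 remains possible at r4c2. So r4c2=5.

Answer: 6 4 2 1 3 5 / 1 3 5 6 4 2 / 2 6 3 5 1 4 / 4 5 1 2 6 3 / 3 2 6 4 5 1 / 5 1 4 3 2 6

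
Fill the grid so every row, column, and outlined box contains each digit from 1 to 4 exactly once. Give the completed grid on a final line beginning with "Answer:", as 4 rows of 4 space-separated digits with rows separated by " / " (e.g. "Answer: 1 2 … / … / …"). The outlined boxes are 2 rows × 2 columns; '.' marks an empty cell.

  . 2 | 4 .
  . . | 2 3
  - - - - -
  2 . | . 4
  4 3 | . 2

Step 1. [r2c1∈{1}] r2c1 is down to just 1. So r2c1=1.
Step 2. [r4c3∈{1}] only 1 remains possible at r4c3, so r4c3=1.
Step 3. [r1c4∈{1}] nothing but 1 survives at r1c4, so r1c4=1.
Step 4. [r3c3∈{3}] only 3 remains possible at r3c3. So r3c3=3.
Step 5. [r1c1∈{3}] nothing but 3 survives at r1c1. So r1c1=3.
Step 6. [r2c2∈{4}] r2c2's peers cover all but 4. So r2c2=4.
Step 7. [r3c2∈{1}] only 1 remains possible at r3c2, so r3c2=1.

Answer: 3 2 4 1 / 1 4 2 3 / 2 1 3 4 / 4 3 1 2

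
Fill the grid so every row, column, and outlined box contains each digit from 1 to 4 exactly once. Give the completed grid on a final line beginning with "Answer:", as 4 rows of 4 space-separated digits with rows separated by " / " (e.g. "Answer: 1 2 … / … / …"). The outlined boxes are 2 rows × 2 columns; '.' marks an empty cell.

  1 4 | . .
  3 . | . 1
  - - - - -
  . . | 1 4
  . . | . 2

Step 1. [r3c2∈{2,3}] 3 has one home in row 3: r3c2, so r3c2=3.
Step 2. [r1c3∈{2,3}] across row 1, 2 lands solely at r1c3. So r1c3=2.
Step 3. [r2c3∈{4}] r2c3 has the single candidate 4 ⇒ r2c3=4.
Step 4. [r2c2∈{2}] r2c2 has the single candidate 2, so r2c2=2.
Step 5. [r1c4∈{3}] r1c4's peers cover all but 3, so r1c4=3.
Step 6. [r4c3∈{3}] r4c3 is down to just 3 ⇒ r4c3=3.
Step 7. [r4c2∈{1}] r4c2 has the single candidate 1. So r4c2=1.
Step 8. [r4c1∈{4}] nothing but 4 survives at r4c1 ⇒ r4c1=4.
Step 9. [r3c1∈{2}] r3c1's peers cover all but 2, so r3c1=2.

Answer: 1 4 2 3 / 3 2 4 1 / 2 3 1 4 / 4 1 3 2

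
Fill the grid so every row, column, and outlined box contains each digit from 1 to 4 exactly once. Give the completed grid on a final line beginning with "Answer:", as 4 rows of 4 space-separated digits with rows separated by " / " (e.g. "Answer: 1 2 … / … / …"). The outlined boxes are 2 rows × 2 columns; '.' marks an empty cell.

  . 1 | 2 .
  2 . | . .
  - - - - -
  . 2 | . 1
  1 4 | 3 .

Step 1. [r1c1∈{3,4}] r1c1 is the only open cell in col 1 admitting 4, so r1c1=4.
Step 2. [r2c4∈{3,4}] col 4 places 4 nowhere but r2c4 ⇒ r2c4=4.
Step 3. [r2c2∈{3}] r2c2 has the single candidate 3. So r2c2=3.
Step 4. [r3c1∈{3}] only 3 remains possible at r3c1. So r3c1=3.
Step 5. [r3c3∈{4}] nothing but 4 survives at r3c3 ⇒ r3c3=4.
Step 6. [r1c4∈{3}] only 3 remains possible at r1c4 ⇒ r1c4=3.
Step 7. [r2c3∈{1}] r2c3 is down to just 1. So r2c3=1.
Step 8. [r4c4∈{2}] only 2 remains possible at r4c4 ⇒ r4c4=2.

Answer: 4 1 2 3 / 2 3 1 4 / 3 2 4 1 / 1 4 3 2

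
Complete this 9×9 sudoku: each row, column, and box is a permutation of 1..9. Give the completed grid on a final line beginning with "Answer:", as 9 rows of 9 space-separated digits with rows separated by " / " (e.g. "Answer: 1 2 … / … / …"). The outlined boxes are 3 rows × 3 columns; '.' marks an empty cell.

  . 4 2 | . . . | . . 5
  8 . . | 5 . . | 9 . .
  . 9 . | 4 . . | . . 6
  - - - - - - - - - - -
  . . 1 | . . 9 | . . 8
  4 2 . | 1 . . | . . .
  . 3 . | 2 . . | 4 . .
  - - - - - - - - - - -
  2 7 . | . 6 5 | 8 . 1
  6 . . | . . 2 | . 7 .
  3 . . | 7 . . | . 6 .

Step 1. [r6c1∈{5,7,9}] across col 1, 9 lands solely at r6c1. So r6c1=9.
Step 2. [r6c9∈{7}] r6c9 has the single candidate 7. So r6c9=7.
Step 3. [r9c6∈{1,4,8}] r9c6 is the only open cell in col 6 admitting 4. So r9c6=4.
Step 4. [r6c8∈{1,5}] across row 6, 1 lands solely at r6c8. So r6c8=1.
Step 5. [r4c5∈{3,4,5,7}] r4c5 is the only open cell in row 4 admitting 4. So r4c5=4.
Step 6. [r4c1∈{5,7}] row 4 places 7 nowhere but r4c1, so r4c1=7.
Step 7. [r1c1∈{1}] r1c1 is down to just 1. So r1c1=1.
Step 8. [r3c7∈{1,2,3,7}] across col 7, 1 lands solely at r3c7 ⇒ r3c7=1.
Step 9. [r2c6∈{1,3,6,7}] r2c6 is the only open cell in col 6 admitting 1. So r2c6=1.
Step 10. [r1c7∈{3,7}] across col 7, 7 lands solely at r1c7 ⇒ r1c7=7.
Step 11. [r2c2∈{6}] r2c2 is down to just 6, so r2c2=6.
Step 12. [r4c2∈{5}] r4c2's peers cover all but 5. So r4c2=5.
Step 13. [r5c8∈{3,5,9}] across col 8, 5 lands solely at r5c8 ⇒ r5c8=5.
Step 14. [r7c8∈{3,4,9}] in col 8, 9 fits only at r7c8 ⇒ r7c8=9.
Step 15. [r7c4∈{3}] r7c4 is down to just 3, so r7c4=3.
Step 16. [r4c4∈{6}] nothing but 6 survives at r4c4, so r4c4=6.
Step 17. [r6c6∈{8}] r6c6 has the single candidate 8. So r6c6=8.
Step 18. [r2c8∈{2,3,4}] col 8 places 4 nowhere but r2c8, so r2c8=4.
Step 19. [r5c3∈{6,8}] in row 5, 8 fits only at r5c3. So r5c3=8.
Step 20. [r8c9∈{3,4}] col 9 places 4 nowhere but r8c9. So r8c9=4.
Step 21. [r8c7∈{3,5}] r8c7 is the only open cell in row 8 admitting 3. So r8c7=3.
Step 22. [r4c8∈{2,3}] in row 4, 3 fits only at r4c8. So r4c8=3.
Step 23. [r2c9∈{2,3}] r2c9 is the only open cell in col 9 admitting 3. So r2c9=3.
Step 24. [r3c3∈{3,5,7}] r3c3 is the only open cell in col 3 admitting 3. So r3c3=3.
Step 25. [r1c8∈{8}] r1c8's peers cover all but 8. So r1c8=8.
Step 26. [r8c4∈{8,9}] 8 has one home in col 4: r8c4, so r8c4=8.
Step 27. [r3c6∈{7}] only 7 remains possible at r3c6, so r3c6=7.
Step 28. [r8c2∈{1}] only 1 remains possible at r8c2. So r8c2=1.
Step 29. [r8c5∈{9}] r8c5 is down to just 9. So r8c5=9.
Step 30. [r9c7∈{2,5}] 5 has one home in col 7: r9c7 ⇒ r9c7=5.
Step 31. [r5c6∈{3}] r5c6 is down to just 3. So r5c6=3.
Step 32. [r3c5∈{2,8}] row 3 places 8 nowhere but r3c5, so r3c5=8.
Step 33. [r7c3∈{4}] r7c3's peers cover all but 4, so r7c3=4.
Step 34. [r1c4∈{9}] only 9 remains possible at r1c4 ⇒ r1c4=9.
Step 35. [r5c9∈{9}] r5c9 has the single candidate 9. So r5c9=9.
Step 36. [r9c9∈{2}] r9c9's peers cover all but 2, so r9c9=2.
Step 37. [r2c3∈{7}] r2c3's peers cover all but 7 ⇒ r2c3=7.
Step 38. [r6c3∈{6}] nothing but 6 survives at r6c3, so r6c3=6.
Step 39. [r4c7∈{2}] only 2 remains possible at r4c7 ⇒ r4c7=2.
Step 40. [r5c5∈{7}] nothing but 7 survives at r5c5. So r5c5=7.
Step 41. [r2c5∈{2}] nothing but 2 survives at r2c5. So r2c5=2.
Step 42. [r6c5∈{5}] nothing but 5 survives at r6c5. So r6c5=5.
Step 43. [r8c3∈{5}] r8c3's peers cover all but 5. So r8c3=5.
Step 44. [r1c5∈{3}] r1c5 has the single candidate 3 ⇒ r1c5=3.
Step 45. [r3c8∈{2}] r3c8 is down to just 2. So r3c8=2.
Step 46. [r1c6∈{6}] r1c6 is down to just 6 ⇒ r1c6=6.
Step 47. [r9c5∈{1}] nothing but 1 survives at r9c5 ⇒ r9c5=1.
Step 48. [r9c3∈{9}] r9c3 has the single candidate 9. So r9c3=9.
Step 49. [r5c7∈{6}] nothing but 6 survives at r5c7 ⇒ r5c7=6.
Step 50. [r9c2∈{8}] nothing but 8 survives at r9c2 ⇒ r9c2=8.
Step 51. [r3c1∈{5}] r3c1's peers cover all but 5, so r3c1=5.

Answer: 1 4 2 9 3 6 7 8 5 / 8 6 7 5 2 1 9 4 3 / 5 9 3 4 8 7 1 2 6 / 7 5 1 6 4 9 2 3 8 / 4 2 8 1 7 3 6 5 9 / 9 3 6 2 5 8 4 1 7 / 2 7 4 3 6 5 8 9 1 / 6 1 5 8 9 2 3 7 4 / 3 8 9 7 1 4 5 6 2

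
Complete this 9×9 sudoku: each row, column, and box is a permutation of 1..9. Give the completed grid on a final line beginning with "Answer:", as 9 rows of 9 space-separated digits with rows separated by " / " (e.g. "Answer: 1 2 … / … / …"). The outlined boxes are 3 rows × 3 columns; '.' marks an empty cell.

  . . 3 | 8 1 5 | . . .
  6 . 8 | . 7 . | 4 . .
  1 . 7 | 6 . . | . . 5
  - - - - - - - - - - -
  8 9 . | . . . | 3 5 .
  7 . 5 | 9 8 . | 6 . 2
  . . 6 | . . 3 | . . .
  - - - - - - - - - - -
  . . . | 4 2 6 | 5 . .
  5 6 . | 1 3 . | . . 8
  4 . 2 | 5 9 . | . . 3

Step 1. [r4c3∈{1,4}] r4c3 is the only open cell in col 3 admitting 4 ⇒ r4c3=4.
Step 2. [r6c9∈{1,4,7,9}] across col 9, 4 lands solely at r6c9. So r6c9=4.
Step 3. [r5c8∈{1}] r5c8's peers cover all but 1. So r5c8=1.
Step 4. [r4c9∈{7}] r4c9 is down to just 7, so r4c9=7.
Step 5. [r1c1∈{2,9}] r1c1 is the only open cell in box 1 admitting 9, so r1c1=9.
Step 6. [r3c8∈{2,3,8,9}] 3 has one home in row 3: r3c8. So r3c8=3.
Step 7. [r7c3∈{1,9}] in col 3, 1 fits only at r7c3 ⇒ r7c3=1.
Step 8. [r7c9∈{9}] r7c9 has the single candidate 9, so r7c9=9.
Step 9. [r7c8∈{7}] r7c8 is down to just 7. So r7c8=7.
Step 10. [r8c7∈{2}] r8c7 has the single candidate 2, so r8c7=2.
Step 11. [r4c4∈{2}] nothing but 2 survives at r4c4 ⇒ r4c4=2.
Step 12. [r3c7∈{8,9}] row 3 places 8 nowhere but r3c7, so r3c7=8.
Step 13. [r3c6∈{2,4,9}] r3c6 is the only open cell in row 3 admitting 9. So r3c6=9.
Step 14. [r3c2∈{2,4}] r3c2 is the only open cell in row 3 admitting 2, so r3c2=2.
Step 15. [r2c8∈{2,9}] row 2 places 9 nowhere but r2c8, so r2c8=9.
Step 16. [r7c2∈{3,8}] row 7 places 8 nowhere but r7c2. So r7c2=8.
Step 17. [r9c2∈{7}] r9c2's peers cover all but 7, so r9c2=7.
Step 18. [r1c9∈{6}] r1c9's peers cover all but 6 ⇒ r1c9=6.
Step 19. [r5c2∈{3}] r5c2's peers cover all but 3 ⇒ r5c2=3.
Step 20. [r1c8∈{2}] r1c8 has the single candidate 2 ⇒ r1c8=2.
Step 21. [r5c6∈{4}] nothing but 4 survives at r5c6. So r5c6=4.
Step 22. [r2c6∈{2}] r2c6's peers cover all but 2, so r2c6=2.
Step 23. [r8c6∈{7}] r8c6 has the single candidate 7 ⇒ r8c6=7.
Step 24. [r4c5∈{6}] r4c5's peers cover all but 6 ⇒ r4c5=6.
Step 25. [r1c7∈{7}] nothing but 7 survives at r1c7, so r1c7=7.
Step 26. [r7c1∈{3}] r7c1 has the single candidate 3, so r7c1=3.
Step 27. [r6c5∈{5}] r6c5 has the single candidate 5. So r6c5=5.
Step 28. [r2c9∈{1}] r2c9's peers cover all but 1 ⇒ r2c9=1.
Step 29. [r9c8∈{6}] r9c8 has the single candidate 6. So r9c8=6.
Step 30. [r6c2∈{1}] nothing but 1 survives at r6c2 ⇒ r6c2=1.
Step 31. [r2c2∈{5}] r2c2 is down to just 5 ⇒ r2c2=5.
Step 32. [r4c6∈{1}] r4c6's peers cover all but 1, so r4c6=1.
Step 33. [r8c3∈{9}] r8c3's peers cover all but 9, so r8c3=9.
Step 34. [r3c5∈{4}] r3c5 is down to just 4. So r3c5=4.
Step 35. [r6c4∈{7}] r6c4 has the single candidate 7 ⇒ r6c4=7.
Step 36. [r6c8∈{8}] nothing but 8 survives at r6c8, so r6c8=8.
Step 37. [r8c8∈{4}] r8c8 is down to just 4, so r8c8=4.
Step 38. [r2c4∈{3}] r2c4 is down to just 3 ⇒ r2c4=3.
Step 39. [r6c1∈{2}] r6c1 is down to just 2 ⇒ r6c1=2.
Step 40. [r1c2∈{4}] r1c2 is down to just 4 ⇒ r1c2=4.
Step 41. [r9c6∈{8}] nothing but 8 survives at r9c6 ⇒ r9c6=8.
Step 42. [r9c7∈{1}] r9c7 has the single candidate 1. So r9c7=1.
Step 43. [r6c7∈{9}] only 9 remains possible at r6c7. So r6c7=9.

Answer: 9 4 3 8 1 5 7 2 6 / 6 5 8 3 7 2 4 9 1 / 1 2 7 6 4 9 8 3 5 / 8 9 4 2 6 1 3 5 7 / 7 3 5 9 8 4 6 1 2 / 2 1 6 7 5 3 9 8 4 / 3 8 1 4 2 6 5 7 9 / 5 6 9 1 3 7 2 4 8 / 4 7 2 5 9 8 1 6 3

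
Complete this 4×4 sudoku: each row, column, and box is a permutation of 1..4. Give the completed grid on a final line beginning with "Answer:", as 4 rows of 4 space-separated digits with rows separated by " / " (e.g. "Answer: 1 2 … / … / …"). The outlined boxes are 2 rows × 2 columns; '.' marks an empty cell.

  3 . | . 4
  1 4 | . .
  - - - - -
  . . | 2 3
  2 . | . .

Step 1. [r4c4∈{1}] nothing but 1 survives at r4c4, so r4c4=1.
Step 2. [r4c2∈{3}] r4c2 has the single candidate 3. So r4c2=3.
Step 3. [r2c3∈{3}] r2c3's peers cover all but 3 ⇒ r2c3=3.
Step 4. [r1c2∈{2}] r1c2 is down to just 2, so r1c2=2.
Step 5. [r2c4∈{2}] r2c4 has the single candidate 2 ⇒ r2c4=2.
Step 6. [r3c2∈{1}] r3c2's peers cover all but 1. So r3c2=1.
Step 7. [r4c3∈{4}] r4c3 is down to just 4, so r4c3=4.
Step 8. [r1c3∈{1}] r1c3 has the single candidate 1. So r1c3=1.
Step 9. [r3c1∈{4}] r3c1 has the single candidate 4. So r3c1=4.

Answer: 3 2 1 4 / 1 4 3 2 / 4 1 2 3 / 2 3 4 1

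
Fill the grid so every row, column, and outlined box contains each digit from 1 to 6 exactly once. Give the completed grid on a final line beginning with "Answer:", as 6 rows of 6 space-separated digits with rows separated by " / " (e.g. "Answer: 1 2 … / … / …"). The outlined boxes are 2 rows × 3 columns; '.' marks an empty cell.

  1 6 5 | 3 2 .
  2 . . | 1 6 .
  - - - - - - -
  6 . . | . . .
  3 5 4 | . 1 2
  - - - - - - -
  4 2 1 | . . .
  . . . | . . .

Step 1. [r6c6∈{1,3,4,5,6}] across row 6, 1 lands solely at r6c6. So r6c6=1.
Step 2. [r5c6∈{3,5,6}] in col 6, 6 fits only at r5c6 ⇒ r5c6=6.
Step 3. [r5c4∈{5}] nothing but 5 survives at r5c4, so r5c4=5.
Step 4. [r3c4∈{4}] r3c4 has the single candidate 4, so r3c4=4.
Step 5. [r6c2∈{3}] r6c2 is down to just 3. So r6c2=3.
Step 6. [r2c6∈{4,5}] r2c6 is the only open cell in row 2 admitting 5, so r2c6=5.
Step 7. [r5c5∈{3}] only 3 remains possible at r5c5, so r5c5=3.
Step 8. [r3c3∈{2}] r3c3 is down to just 2, so r3c3=2.
Step 9. [r6c4∈{2}] r6c4 is down to just 2. So r6c4=2.
Step 10. [r3c6∈{3}] only 3 remains possible at r3c6 ⇒ r3c6=3.
Step 11. [r3c2∈{1}] r3c2's peers cover all but 1, so r3c2=1.
Step 12. [r6c1∈{5}] r6c1 is down to just 5 ⇒ r6c1=5.
Step 13. [r3c5∈{5}] r3c5 is down to just 5, so r3c5=5.
Step 14. [r1c6∈{4}] r1c6 is down to just 4. So r1c6=4.
Step 15. [r2c3∈{3}] nothing but 3 survives at r2c3. So r2c3=3.
Step 16. [r4c4∈{6}] r4c4's peers cover all but 6 ⇒ r4c4=6.
Step 17. [r2c2∈{4}] only 4 remains possible at r2c2 ⇒ r2c2=4.
Step 18. [r6c5∈{4}] only 4 remains possible at r6c5 ⇒ r6c5=4.
Step 19. [r6c3∈{6}] r6c3 has the single candidate 6 ⇒ r6c3=6.

Answer: 1 6 5 3 2 4 / 2 4 3 1 6 5 / 6 1 2 4 5 3 / 3 5 4 6 1 2 / 4 2 1 5 3 6 / 5 3 6 2 4 1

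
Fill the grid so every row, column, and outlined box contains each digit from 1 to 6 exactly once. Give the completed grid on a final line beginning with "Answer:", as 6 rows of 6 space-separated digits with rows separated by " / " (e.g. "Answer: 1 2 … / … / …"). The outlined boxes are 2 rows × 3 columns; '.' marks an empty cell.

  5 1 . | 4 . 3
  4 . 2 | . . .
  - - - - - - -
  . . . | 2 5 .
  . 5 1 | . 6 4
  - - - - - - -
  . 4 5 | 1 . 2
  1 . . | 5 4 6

Step 1. [r2c2∈{3,6}] in row 2, 3 fits only at r2c2, so r2c2=3.
Step 2. [r3c3∈{3,4,6}] in row 3, 4 fits only at r3c3. So r3c3=4.
Step 3. [r3c1∈{3,6}] 3 has one home in row 3: r3c1 ⇒ r3c1=3.
Step 4. [r2c5∈{1}] nothing but 1 survives at r2c5. So r2c5=1.
Step 5. [r5c5∈{3}] r5c5 has the single candidate 3. So r5c5=3.
Step 6. [r6c2∈{2}] r6c2 is down to just 2, so r6c2=2.
Step 7. [r4c1∈{2}] nothing but 2 survives at r4c1, so r4c1=2.
Step 8. [r4c4∈{3}] nothing but 3 survives at r4c4. So r4c4=3.
Step 9. [r3c2∈{6}] r3c2 has the single candidate 6, so r3c2=6.
Step 10. [r2c6∈{5}] r2c6 is down to just 5. So r2c6=5.
Step 11. [r5c1∈{6}] r5c1 is down to just 6 ⇒ r5c1=6.
Step 12. [r2c4∈{6}] r2c4 has the single candidate 6. So r2c4=6.
Step 13. [r6c3∈{3}] r6c3's peers cover all but 3 ⇒ r6c3=3.
Step 14. [r3c6∈{1}] r3c6 has the single candidate 1. So r3c6=1.
Step 15. [r1c5∈{2}] r1c5 has the single candidate 2 ⇒ r1c5=2.
Step 16. [r1c3∈{6}] r1c3 is down to just 6 ⇒ r1c3=6.

Answer: 5 1 6 4 2 3 / 4 3 2 6 1 5 / 3 6 4 2 5 1 / 2 5 1 3 6 4 / 6 4 5 1 3 2 / 1 2 3 5 4 6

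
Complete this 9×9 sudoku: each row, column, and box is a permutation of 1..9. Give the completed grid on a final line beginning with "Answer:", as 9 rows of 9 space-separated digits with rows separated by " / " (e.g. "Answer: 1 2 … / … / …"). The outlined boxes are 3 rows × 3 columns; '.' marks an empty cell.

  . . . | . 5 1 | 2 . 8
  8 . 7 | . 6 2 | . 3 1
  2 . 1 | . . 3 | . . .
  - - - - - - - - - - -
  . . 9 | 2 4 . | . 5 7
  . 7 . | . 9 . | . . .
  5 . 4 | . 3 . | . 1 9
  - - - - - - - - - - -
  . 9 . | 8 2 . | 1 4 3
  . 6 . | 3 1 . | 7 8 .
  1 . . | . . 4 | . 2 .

Step 1. [r5c8∈{6}] nothing but 6 survives at r5c8, so r5c8=6.
Step 2. [r9c7∈{5,6,9}] in box 9, 9 fits only at r9c7 ⇒ r9c7=9.
Step 3. [r5c1∈{3}] nothing but 3 survives at r5c1, so r5c1=3.
Step 4. [r7c6∈{5,6,7}] r7c6 is the only open cell in row 7 admitting 6 ⇒ r7c6=6.
Step 5. [r4c6∈{8}] r4c6 has the single candidate 8, so r4c6=8.
Step 6. [r8c9∈{5}] only 5 remains possible at r8c9, so r8c9=5.
Step 7. [r1c1∈{4,6,9}] r1c1 is the only open cell in col 1 admitting 9, so r1c1=9.
Step 8. [r9c4∈{5,7}] across box 8, 5 lands solely at r9c4 ⇒ r9c4=5.
Step 9. [r3c7∈{4,5,6}] in col 7, 6 fits only at r3c7 ⇒ r3c7=6.
Step 10. [r3c9∈{4}] r3c9 is down to just 4, so r3c9=4.
Step 11. [r6c2∈{2,8}] row 6 places 2 nowhere but r6c2, so r6c2=2.
Step 12. [r3c8∈{7,9}] 9 has one home in col 8: r3c8. So r3c8=9.
Step 13. [r3c4∈{7}] r3c4's peers cover all but 7 ⇒ r3c4=7.
Step 14. [r9c2∈{3,8}] col 2 places 8 nowhere but r9c2, so r9c2=8.
Step 15. [r1c2∈{3,4}] col 2 places 3 nowhere but r1c2. So r1c2=3.
Step 16. [r2c2∈{4,5}] r2c2 is the only open cell in col 2 admitting 4. So r2c2=4.
Step 17. [r5c3∈{8}] r5c3 has the single candidate 8, so r5c3=8.
Step 18. [r2c4∈{9}] only 9 remains possible at r2c4 ⇒ r2c4=9.
Step 19. [r7c1∈{7}] r7c1 has the single candidate 7. So r7c1=7.
Step 20. [r5c7∈{4}] r5c7 has the single candidate 4, so r5c7=4.
Step 21. [r4c1∈{6}] r4c1 has the single candidate 6 ⇒ r4c1=6.
Step 22. [r9c9∈{6}] r9c9's peers cover all but 6 ⇒ r9c9=6.
Step 23. [r6c7∈{8}] r6c7's peers cover all but 8. So r6c7=8.
Step 24. [r6c6∈{7}] r6c6's peers cover all but 7, so r6c6=7.
Step 25. [r4c2∈{1}] only 1 remains possible at r4c2 ⇒ r4c2=1.
Step 26. [r5c9∈{2}] r5c9 is down to just 2 ⇒ r5c9=2.
Step 27. [r1c8∈{7}] only 7 remains possible at r1c8, so r1c8=7.
Step 28. [r1c4∈{4}] only 4 remains possible at r1c4 ⇒ r1c4=4.
Step 29. [r5c6∈{5}] r5c6's peers cover all but 5 ⇒ r5c6=5.
Step 30. [r9c5∈{7}] r9c5 has the single candidate 7 ⇒ r9c5=7.
Step 31. [r8c6∈{9}] only 9 remains possible at r8c6 ⇒ r8c6=9.
Step 32. [r9c3∈{3}] r9c3's peers cover all but 3, so r9c3=3.
Step 33. [r1c3∈{6}] nothing but 6 survives at r1c3 ⇒ r1c3=6.
Step 34. [r5c4∈{1}] r5c4's peers cover all but 1, so r5c4=1.
Step 35. [r4c7∈{3}] r4c7's peers cover all but 3 ⇒ r4c7=3.
Step 36. [r8c1∈{4}] r8c1 has the single candidate 4 ⇒ r8c1=4.
Step 37. [r3c2∈{5}] r3c2's peers cover all but 5. So r3c2=5.
Step 38. [r6c4∈{6}] r6c4 has the single candidate 6, so r6c4=6.
Step 39. [r7c3∈{5}] r7c3 is down to just 5 ⇒ r7c3=5.
Step 40. [r3c5∈{8}] r3c5's peers cover all but 8. So r3c5=8.
Step 41. [r8c3∈{2}] nothing but 2 survives at r8c3. So r8c3=2.
Step 42. [r2c7∈{5}] r2c7 has the single candidate 5. So r2c7=5.

Answer: 9 3 6 4 5 1 2 7 8 / 8 4 7 9 6 2 5 3 1 / 2 5 1 7 8 3 6 9 4 / 6 1 9 2 4 8 3 5 7 / 3 7 8 1 9 5 4 6 2 / 5 2 4 6 3 7 8 1 9 / 7 9 5 8 2 6 1 4 3 / 4 6 2 3 1 9 7 8 5 / 1 8 3 5 7 4 9 2 6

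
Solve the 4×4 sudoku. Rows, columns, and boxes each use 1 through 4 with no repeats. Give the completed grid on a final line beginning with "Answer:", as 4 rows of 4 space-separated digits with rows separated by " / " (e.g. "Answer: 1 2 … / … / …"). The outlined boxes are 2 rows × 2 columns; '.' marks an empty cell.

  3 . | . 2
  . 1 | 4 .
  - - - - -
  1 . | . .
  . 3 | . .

Step 1. [r4c1∈{2,4}] in col 1, 4 fits only at r4c1, so r4c1=4.
Step 2. [r3c3∈{2,3}] in col 3, 3 fits only at r3c3, so r3c3=3.
Step 3. [r4c3∈{1,2}] across row 4, 2 lands solely at r4c3. So r4c3=2.
Step 4. [r3c2∈{2}] only 2 remains possible at r3c2, so r3c2=2.
Step 5. [r2c4∈{3}] r2c4 has the single candidate 3. So r2c4=3.
Step 6. [r2c1∈{2}] r2c1's peers cover all but 2 ⇒ r2c1=2.
Step 7. [r4c4∈{1}] r4c4 has the single candidate 1. So r4c4=1.
Step 8. [r1c3∈{1}] only 1 remains possible at r1c3 ⇒ r1c3=1.
Step 9. [r3c4∈{4}] only 4 remains possible at r3c4 ⇒ r3c4=4.
Step 10. [r1c2∈{4}] r1c2's peers cover all but 4, so r1c2=4.

Answer: 3 4 1 2 / 2 1 4 3 / 1 2 3 4 / 4 3 2 1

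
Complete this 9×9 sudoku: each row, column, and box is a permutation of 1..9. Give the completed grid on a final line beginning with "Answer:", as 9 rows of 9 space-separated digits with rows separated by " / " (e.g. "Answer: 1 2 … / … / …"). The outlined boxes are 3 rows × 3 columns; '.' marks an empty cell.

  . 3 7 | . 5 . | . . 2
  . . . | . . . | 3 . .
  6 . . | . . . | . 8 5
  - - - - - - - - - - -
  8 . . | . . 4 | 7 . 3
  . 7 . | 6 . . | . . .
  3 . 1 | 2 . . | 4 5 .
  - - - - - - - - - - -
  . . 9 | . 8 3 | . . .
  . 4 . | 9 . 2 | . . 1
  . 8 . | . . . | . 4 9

Step 1. [r2c9∈{4,6,7}] across col 9, 4 lands solely at r2c9, so r2c9=4.
Step 2. [r3c5∈{1,2,3,4,7,9}] in col 5, 4 fits only at r3c5 ⇒ r3c5=4.
Step 3. [r2c8∈{1,6,7,9}] in box 3, 7 fits only at r2c8. So r2c8=7.
Step 4. [r3c3∈{2}] r3c3's peers cover all but 2 ⇒ r3c3=2.
Step 5. [r9c3∈{3,5,6}] row 9 places 3 nowhere but r9c3. So r9c3=3.
Step 6. [r2c3∈{5,8}] in col 3, 8 fits only at r2c3, so r2c3=8.
Step 7. [r2c4∈{1}] r2c4 is down to just 1, so r2c4=1.
Step 8. [r4c4∈{5}] r4c4 has the single candidate 5 ⇒ r4c4=5.
Step 9. [r9c4∈{7}] nothing but 7 survives at r9c4 ⇒ r9c4=7.
Step 10. [r8c5∈{6}] r8c5's peers cover all but 6 ⇒ r8c5=6.
Step 11. [r7c2∈{1,2,5,6}] in box 7, 6 fits only at r7c2 ⇒ r7c2=6.
Step 12. [r6c2∈{9}] r6c2 has the single candidate 9, so r6c2=9.
Step 13. [r8c3∈{5}] r8c3 is down to just 5. So r8c3=5.
Step 14. [r7c8∈{2}] only 2 remains possible at r7c8. So r7c8=2.
Step 15. [r9c5∈{1}] r9c5's peers cover all but 1, so r9c5=1.
Step 16. [r4c8∈{1,6,9}] 1 has one home in row 4: r4c8. So r4c8=1.
Step 17. [r5c8∈{9}] r5c8 has the single candidate 9, so r5c8=9.
Step 18. [r5c9∈{8}] nothing but 8 survives at r5c9 ⇒ r5c9=8.
Step 19. [r5c1∈{2,4,5}] across row 5, 5 lands solely at r5c1 ⇒ r5c1=5.
Step 20. [r2c1∈{9}] r2c1 is down to just 9, so r2c1=9.
Step 21. [r6c6∈{7,8}] row 6 places 8 nowhere but r6c6. So r6c6=8.
Step 22. [r7c1∈{1,7}] across row 7, 1 lands solely at r7c1. So r7c1=1.
Step 23. [r1c7∈{1,6,9}] in row 1, 1 fits only at r1c7 ⇒ r1c7=1.
Step 24. [r1c6∈{6,9}] 9 has one home in row 1: r1c6, so r1c6=9.
Step 25. [r9c7∈{5,6}] across row 9, 6 lands solely at r9c7. So r9c7=6.
Step 26. [r7c4∈{4}] only 4 remains possible at r7c4. So r7c4=4.
Step 27. [r2c6∈{6}] nothing but 6 survives at r2c6. So r2c6=6.
Step 28. [r2c5∈{2}] r2c5 has the single candidate 2. So r2c5=2.
Step 29. [r8c1∈{7}] r8c1's peers cover all but 7. So r8c1=7.
Step 30. [r3c7∈{9}] only 9 remains possible at r3c7 ⇒ r3c7=9.
Step 31. [r5c7∈{2}] r5c7 has the single candidate 2, so r5c7=2.
Step 32. [r4c2∈{2}] r4c2 is down to just 2, so r4c2=2.
Step 33. [r6c9∈{6}] only 6 remains possible at r6c9 ⇒ r6c9=6.
Step 34. [r1c8∈{6}] nothing but 6 survives at r1c8. So r1c8=6.
Step 35. [r8c7∈{8}] only 8 remains possible at r8c7 ⇒ r8c7=8.
Step 36. [r5c3∈{4}] nothing but 4 survives at r5c3 ⇒ r5c3=4.
Step 37. [r2c2∈{5}] r2c2 has the single candidate 5 ⇒ r2c2=5.
Step 38. [r4c3∈{6}] nothing but 6 survives at r4c3, so r4c3=6.
Step 39. [r9c1∈{2}] r9c1 is down to just 2 ⇒ r9c1=2.
Step 40. [r6c5∈{7}] nothing but 7 survives at r6c5 ⇒ r6c5=7.
Step 41. [r4c5∈{9}] only 9 remains possible at r4c5. So r4c5=9.
Step 42. [r3c2∈{1}] nothing but 1 survives at r3c2. So r3c2=1.
Step 43. [r9c6∈{5}] r9c6 has the single candidate 5. So r9c6=5.
Step 44. [r8c8∈{3}] nothing but 3 survives at r8c8 ⇒ r8c8=3.
Step 45. [r3c4∈{3}] only 3 remains possible at r3c4, so r3c4=3.
Step 46. [r1c1∈{4}] nothing but 4 survives at r1c1, so r1c1=4.
Step 47. [r5c6∈{1}] nothing but 1 survives at r5c6. So r5c6=1.
Step 48. [r7c9∈{7}] only 7 remains possible at r7c9, so r7c9=7.
Step 49. [r1c4∈{8}] r1c4 has the single candidate 8 ⇒ r1c4=8.
Step 50. [r3c6∈{7}] r3c6's peers cover all but 7, so r3c6=7.
Step 51. [r7c7∈{5}] nothing but 5 survives at r7c7 ⇒ r7c7=5.
Step 52. [r5c5∈{3}] r5c5 has the single candidate 3 ⇒ r5c5=3.

Answer: 4 3 7 8 5 9 1 6 2 / 9 5 8 1 2 6 3 7 4 / 6 1 2 3 4 7 9 8 5 / 8 2 6 5 9 4 7 1 3 / 5 7 4 6 3 1 2 9 8 / 3 9 1 2 7 8 4 5 6 / 1 6 9 4 8 3 5 2 7 / 7 4 5 9 6 2 8 3 1 / 2 8 3 7 1 5 6 4 9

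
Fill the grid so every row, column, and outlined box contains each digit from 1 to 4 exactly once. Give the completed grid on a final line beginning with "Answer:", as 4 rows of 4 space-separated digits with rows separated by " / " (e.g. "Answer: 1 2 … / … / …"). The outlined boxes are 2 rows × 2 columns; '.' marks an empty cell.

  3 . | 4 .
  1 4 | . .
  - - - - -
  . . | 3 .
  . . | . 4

Step 1. [r4c1∈{2}] nothing but 2 survives at r4c1. So r4c1=2.
Step 2. [r3c4∈{1,2}] row 3 places 2 nowhere but r3c4, so r3c4=2.
Step 3. [r4c3∈{1}] nothing but 1 survives at r4c3. So r4c3=1.
Step 4. [r3c1∈{4}] nothing but 4 survives at r3c1, so r3c1=4.
Step 5. [r2c3∈{2}] r2c3 has the single candidate 2. So r2c3=2.
Step 6. [r1c4∈{1}] r1c4 has the single candidate 1 ⇒ r1c4=1.
Step 7. [r1c2∈{2}] nothing but 2 survives at r1c2, so r1c2=2.
Step 8. [r3c2∈{1}] r3c2 is down to just 1 ⇒ r3c2=1.
Step 9. [r2c4∈{3}] r2c4's peers cover all but 3 ⇒ r2c4=3.
Step 10. [r4c2∈{3}] r4c2 has the single candidate 3. So r4c2=3.

Answer: 3 2 4 1 / 1 4 2 3 / 4 1 3 2 / 2 3 1 4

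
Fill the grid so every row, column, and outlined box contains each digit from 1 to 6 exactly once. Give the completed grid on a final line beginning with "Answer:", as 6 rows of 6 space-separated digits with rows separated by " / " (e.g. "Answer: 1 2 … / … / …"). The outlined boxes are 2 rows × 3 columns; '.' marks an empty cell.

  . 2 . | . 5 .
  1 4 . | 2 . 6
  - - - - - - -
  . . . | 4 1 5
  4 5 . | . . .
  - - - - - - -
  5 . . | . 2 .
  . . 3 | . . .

Step 1. [r1c3∈{6}] r1c3 has the single candidate 6 ⇒ r1c3=6.
Step 2. [r1c6∈{1,3,4}] row 1 places 4 nowhere but r1c6, so r1c6=4.
Step 3. [r6c6∈{1}] only 1 remains possible at r6c6 ⇒ r6c6=1.
Step 4. [r6c2∈{6}] r6c2 has the single candidate 6, so r6c2=6.
Step 5. [r5c6∈{3}] r5c6 has the single candidate 3 ⇒ r5c6=3.
Step 6. [r4c3∈{1,2}] 1 has one home in row 4: r4c3 ⇒ r4c3=1.
Step 7. [r3c1∈{2,3,6}] row 3 places 6 nowhere but r3c1, so r3c1=6.
Step 8. [r4c5∈{3,6}] 6 has one home in col 5: r4c5. So r4c5=6.
Step 9. [r1c1∈{3}] nothing but 3 survives at r1c1. So r1c1=3.
Step 10. [r6c5∈{4}] nothing but 4 survives at r6c5 ⇒ r6c5=4.
Step 11. [r2c3∈{5}] nothing but 5 survives at r2c3. So r2c3=5.
Step 12. [r5c4∈{6}] r5c4's peers cover all but 6, so r5c4=6.
Step 13. [r3c3∈{2}] r3c3 is down to just 2 ⇒ r3c3=2.
Step 14. [r1c4∈{1}] r1c4 is down to just 1. So r1c4=1.
Step 15. [r4c6∈{2}] r4c6's peers cover all but 2, so r4c6=2.
Step 16. [r2c5∈{3}] r2c5 has the single candidate 3 ⇒ r2c5=3.
Step 17. [r6c4∈{5}] r6c4's peers cover all but 5, so r6c4=5.
Step 18. [r3c2∈{3}] r3c2 has the single candidate 3, so r3c2=3.
Step 19. [r6c1∈{2}] r6c1's peers cover all but 2. So r6c1=2.
Step 20. [r5c3∈{4}] r5c3's peers cover all but 4. So r5c3=4.
Step 21. [r5c2∈{1}] r5c2 has the single candidate 1, so r5c2=1.
Step 22. [r4c4∈{3}] r4c4 has the single candidate 3 ⇒ r4c4=3.

Answer: 3 2 6 1 5 4 / 1 4 5 2 3 6 / 6 3 2 4 1 5 / 4 5 1 3 6 2 / 5 1 4 6 2 3 / 2 6 3 5 4 1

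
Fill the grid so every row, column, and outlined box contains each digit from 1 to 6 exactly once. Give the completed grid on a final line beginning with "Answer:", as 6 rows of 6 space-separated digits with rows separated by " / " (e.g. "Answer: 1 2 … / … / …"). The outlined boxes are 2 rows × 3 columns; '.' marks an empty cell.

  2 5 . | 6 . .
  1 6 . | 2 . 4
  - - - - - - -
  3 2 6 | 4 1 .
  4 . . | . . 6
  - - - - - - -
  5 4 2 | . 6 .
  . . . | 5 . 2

Step 1. [r1c5∈{3}] r1c5 is down to just 3. So r1c5=3.
Step 2. [r6c2∈{1,3}] across col 2, 3 lands solely at r6c2, so r6c2=3.
Step 3. [r4c3∈{1,5}] r4c3 is the only open cell in col 3 admitting 5 ⇒ r4c3=5.
Step 4. [r5c4∈{1,3}] r5c4 is the only open cell in col 4 admitting 1 ⇒ r5c4=1.
Step 5. [r3c6∈{5}] r3c6 has the single candidate 5 ⇒ r3c6=5.
Step 6. [r1c6∈{1}] r1c6 has the single candidate 1. So r1c6=1.
Step 7. [r6c1∈{6}] only 6 remains possible at r6c1. So r6c1=6.
Step 8. [r2c3∈{3}] r2c3 has the single candidate 3, so r2c3=3.
Step 9. [r6c3∈{1}] only 1 remains possible at r6c3, so r6c3=1.
Step 10. [r6c5∈{4}] r6c5's peers cover all but 4 ⇒ r6c5=4.
Step 11. [r4c4∈{3}] r4c4 is down to just 3, so r4c4=3.
Step 12. [r4c5∈{2}] r4c5 is down to just 2. So r4c5=2.
Step 13. [r1c3∈{4}] only 4 remains possible at r1c3. So r1c3=4.
Step 14. [r2c5∈{5}] r2c5 has the single candidate 5. So r2c5=5.
Step 15. [r4c2∈{1}] nothing but 1 survives at r4c2, so r4c2=1.
Step 16. [r5c6∈{3}] nothing but 3 survives at r5c6. So r5c6=3.

Answer: 2 5 4 6 3 1 / 1 6 3 2 5 4 / 3 2 6 4 1 5 / 4 1 5 3 2 6 / 5 4 2 1 6 3 / 6 3 1 5 4 2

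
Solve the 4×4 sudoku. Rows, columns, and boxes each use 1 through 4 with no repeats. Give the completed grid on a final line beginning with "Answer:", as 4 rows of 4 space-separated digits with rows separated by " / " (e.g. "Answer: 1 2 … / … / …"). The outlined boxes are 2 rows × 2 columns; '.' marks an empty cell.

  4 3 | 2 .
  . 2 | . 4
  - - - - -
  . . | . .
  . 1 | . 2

Step 1. [r3c4∈{1,3}] across col 4, 3 lands solely at r3c4 ⇒ r3c4=3.
Step 2. [r3c3∈{1,4}] 1 has one home in row 3: r3c3. So r3c3=1.
Step 3. [r3c1∈{2}] nothing but 2 survives at r3c1, so r3c1=2.
Step 4. [r4c1∈{3}] r4c1 has the single candidate 3, so r4c1=3.
Step 5. [r2c3∈{3}] nothing but 3 survives at r2c3, so r2c3=3.
Step 6. [r1c4∈{1}] r1c4's peers cover all but 1, so r1c4=1.
Step 7. [r4c3∈{4}] nothing but 4 survives at r4c3. So r4c3=4.
Step 8. [r3c2∈{4}] nothing but 4 survives at r3c2, so r3c2=4.
Step 9. [r2c1∈{1}] r2c1's peers cover all but 1. So r2c1=1.

Answer: 4 3 2 1 / 1 2 3 4 / 2 4 1 3 / 3 1 4 2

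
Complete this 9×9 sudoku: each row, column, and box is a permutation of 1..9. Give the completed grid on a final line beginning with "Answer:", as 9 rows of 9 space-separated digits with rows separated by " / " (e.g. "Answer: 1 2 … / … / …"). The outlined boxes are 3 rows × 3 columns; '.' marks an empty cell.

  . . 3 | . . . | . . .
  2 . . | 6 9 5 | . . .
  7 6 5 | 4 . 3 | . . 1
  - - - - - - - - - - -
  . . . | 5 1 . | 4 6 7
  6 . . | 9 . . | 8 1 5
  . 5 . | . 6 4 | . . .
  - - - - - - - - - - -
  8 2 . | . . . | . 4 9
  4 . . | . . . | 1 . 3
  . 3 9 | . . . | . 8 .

Step 1. [r8c2∈{7}] nothing but 7 survives at r8c2 ⇒ r8c2=7.
Step 2. [r6c9∈{2}] only 2 remains possible at r6c9 ⇒ r6c9=2.
Step 3. [r3c5∈{2,8}] in row 3, 8 fits only at r3c5 ⇒ r3c5=8.
Step 4. [r9c9∈{6}] r9c9 is down to just 6 ⇒ r9c9=6.
Step 5. [r5c5∈{2,3,7}] row 5 places 3 nowhere but r5c5 ⇒ r5c5=3.
Step 6. [r1c7∈{2,5,6,7,9}] across row 1, 6 lands solely at r1c7. So r1c7=6.
Step 7. [r1c8∈{2,5,7,9}] r1c8 is the only open cell in row 1 admitting 5, so r1c8=5.
Step 8. [r8c8∈{2}] r8c8's peers cover all but 2 ⇒ r8c8=2.
Step 9. [r9c5∈{2,4,5,7}] across row 9, 4 lands solely at r9c5, so r9c5=4.
Step 10. [r5c2∈{4}] only 4 remains possible at r5c2, so r5c2=4.
Step 11. [r1c5∈{2,7}] r1c5 is the only open cell in col 5 admitting 2. So r1c5=2.
Step 12. [r7c5∈{5,7}] r7c5 is the only open cell in col 5 admitting 7 ⇒ r7c5=7.
Step 13. [r2c3∈{1,4,8}] in col 3, 4 fits only at r2c3. So r2c3=4.
Step 14. [r2c2∈{1,8}] row 2 places 1 nowhere but r2c2 ⇒ r2c2=1.
Step 15. [r1c1∈{9}] r1c1's peers cover all but 9 ⇒ r1c1=9.
Step 16. [r9c7∈{5,7}] row 9 places 7 nowhere but r9c7. So r9c7=7.
Step 17. [r9c4∈{1,2}] in col 4, 2 fits only at r9c4, so r9c4=2.
Step 18. [r9c6∈{1}] nothing but 1 survives at r9c6, so r9c6=1.
Step 19. [r7c6∈{6}] r7c6 is down to just 6 ⇒ r7c6=6.
Step 20. [r8c4∈{8}] nothing but 8 survives at r8c4 ⇒ r8c4=8.
Step 21. [r6c3∈{1,7,8}] in row 6, 8 fits only at r6c3. So r6c3=8.
Step 22. [r6c4∈{7}] only 7 remains possible at r6c4, so r6c4=7.
Step 23. [r5c6∈{2}] r5c6 has the single candidate 2, so r5c6=2.
Step 24. [r3c8∈{9}] r3c8's peers cover all but 9, so r3c8=9.
Step 25. [r6c8∈{3}] r6c8 is down to just 3. So r6c8=3.
Step 26. [r1c9∈{4,8}] 4 has one home in row 1: r1c9, so r1c9=4.
Step 27. [r6c7∈{9}] only 9 remains possible at r6c7, so r6c7=9.
Step 28. [r2c8∈{7}] r2c8's peers cover all but 7 ⇒ r2c8=7.
Step 29. [r7c3∈{1}] r7c3's peers cover all but 1, so r7c3=1.
Step 30. [r9c1∈{5}] only 5 remains possible at r9c1. So r9c1=5.
Step 31. [r7c4∈{3}] nothing but 3 survives at r7c4 ⇒ r7c4=3.
Step 32. [r1c6∈{7}] r1c6 is down to just 7 ⇒ r1c6=7.
Step 33. [r8c5∈{5}] only 5 remains possible at r8c5. So r8c5=5.
Step 34. [r1c2∈{8}] nothing but 8 survives at r1c2. So r1c2=8.
Step 35. [r8c3∈{6}] r8c3 is down to just 6. So r8c3=6.
Step 36. [r2c9∈{8}] r2c9 is down to just 8 ⇒ r2c9=8.
Step 37. [r4c2∈{9}] r4c2 is down to just 9. So r4c2=9.
Step 38. [r6c1∈{1}] r6c1's peers cover all but 1. So r6c1=1.
Step 39. [r2c7∈{3}] r2c7's peers cover all but 3 ⇒ r2c7=3.
Step 40. [r4c1∈{3}] r4c1 has the single candidate 3, so r4c1=3.
Step 41. [r4c3∈{2}] only 2 remains possible at r4c3 ⇒ r4c3=2.
Step 42. [r5c3∈{7}] r5c3 is down to just 7. So r5c3=7.
Step 43. [r8c6∈{9}] r8c6 has the single candidate 9 ⇒ r8c6=9.
Step 44. [r1c4∈{1}] r1c4's peers cover all but 1. So r1c4=1.
Step 45. [r4c6∈{8}] nothing but 8 survives at r4c6. So r4c6=8.
Step 46. [r7c7∈{5}] r7c7's peers cover all but 5 ⇒ r7c7=5.
Step 47. [r3c7∈{2}] r3c7 is down to just 2, so r3c7=2.

Answer: 9 8 3 1 2 7 6 5 4 / 2 1 4 6 9 5 3 7 8 / 7 6 5 4 8 3 2 9 1 / 3 9 2 5 1 8 4 6 7 / 6 4 7 9 3 2 8 1 5 / 1 5 8 7 6 4 9 3 2 / 8 2 1 3 7 6 5 4 9 / 4 7 6 8 5 9 1 2 3 / 5 3 9 2 4 1 7 8 6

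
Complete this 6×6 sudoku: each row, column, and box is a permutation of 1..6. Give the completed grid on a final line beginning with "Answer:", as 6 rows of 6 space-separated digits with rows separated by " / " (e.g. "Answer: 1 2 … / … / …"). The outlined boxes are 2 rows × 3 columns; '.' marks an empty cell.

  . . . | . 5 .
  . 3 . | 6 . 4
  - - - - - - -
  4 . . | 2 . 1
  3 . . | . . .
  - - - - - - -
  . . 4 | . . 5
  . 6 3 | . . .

Step 1. [r5c5∈{1,2,3,6}] row 5 places 6 nowhere but r5c5 ⇒ r5c5=6.
Step 2. [r1c1∈{1,2,6}] col 1 places 6 nowhere but r1c1. So r1c1=6.
Step 3. [r3c2∈{5}] r3c2's peers cover all but 5. So r3c2=5.
Step 4. [r6c6∈{2}] nothing but 2 survives at r6c6. So r6c6=2.
Step 5. [r2c3∈{1,2,5}] col 3 places 5 nowhere but r2c3 ⇒ r2c3=5.
Step 6. [r5c4∈{1,3}] in row 5, 3 fits only at r5c4. So r5c4=3.
Step 7. [r1c4∈{1}] only 1 remains possible at r1c4 ⇒ r1c4=1.
Step 8. [r4c3∈{1,2,6}] across col 3, 1 lands solely at r4c3, so r4c3=1.
Step 9. [r5c2∈{1,2}] 1 has one home in col 2: r5c2. So r5c2=1.
Step 10. [r6c4∈{4}] only 4 remains possible at r6c4, so r6c4=4.
Step 11. [r1c3∈{2}] nothing but 2 survives at r1c3 ⇒ r1c3=2.
Step 12. [r2c5∈{2}] r2c5 is down to just 2 ⇒ r2c5=2.
Step 13. [r1c2∈{4}] r1c2 has the single candidate 4. So r1c2=4.
Step 14. [r4c5∈{4}] r4c5's peers cover all but 4. So r4c5=4.
Step 15. [r2c1∈{1}] r2c1 has the single candidate 1 ⇒ r2c1=1.
Step 16. [r6c1∈{5}] only 5 remains possible at r6c1, so r6c1=5.
Step 17. [r3c3∈{6}] r3c3 is down to just 6. So r3c3=6.
Step 18. [r4c2∈{2}] only 2 remains possible at r4c2, so r4c2=2.
Step 19. [r6c5∈{1}] r6c5 is down to just 1 ⇒ r6c5=1.
Step 20. [r1c6∈{3}] r1c6 is down to just 3, so r1c6=3.
Step 21. [r4c6∈{6}] r4c6's peers cover all but 6 ⇒ r4c6=6.
Step 22. [r5c1∈{2}] r5c1's peers cover all but 2 ⇒ r5c1=2.
Step 23. [r3c5∈{3}] r3c5 is down to just 3. So r3c5=3.
Step 24. [r4c4∈{5}] r4c4 has the single candidate 5. So r4c4=5.

Answer: 6 4 2 1 5 3 / 1 3 5 6 2 4 / 4 5 6 2 3 1 / 3 2 1 5 4 6 / 2 1 4 3 6 5 / 5 6 3 4 1 2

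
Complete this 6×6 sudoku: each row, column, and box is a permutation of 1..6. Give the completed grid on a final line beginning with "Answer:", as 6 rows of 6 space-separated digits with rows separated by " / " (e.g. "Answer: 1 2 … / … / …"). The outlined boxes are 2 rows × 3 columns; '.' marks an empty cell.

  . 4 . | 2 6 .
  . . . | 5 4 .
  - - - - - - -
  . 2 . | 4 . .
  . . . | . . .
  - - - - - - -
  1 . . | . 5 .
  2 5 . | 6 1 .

Step 1. [r3c5∈{3}] r3c5 is down to just 3. So r3c5=3.
Step 2. [r5c4∈{3}] nothing but 3 survives at r5c4 ⇒ r5c4=3.
Step 3. [r4c1∈{3,4,5,6}] col 1 places 4 nowhere but r4c1 ⇒ r4c1=4.
Step 4. [r6c3∈{3,4}] in row 6, 3 fits only at r6c3 ⇒ r6c3=3.
Step 5. [r4c4∈{1}] only 1 remains possible at r4c4 ⇒ r4c4=1.
Step 6. [r2c2∈{1,3,6}] r2c2 is the only open cell in col 2 admitting 1. So r2c2=1.
Step 7. [r1c3∈{5}] only 5 remains possible at r1c3. So r1c3=5.
Step 8. [r4c3∈{6}] nothing but 6 survives at r4c3 ⇒ r4c3=6.
Step 9. [r2c6∈{3}] r2c6 is down to just 3, so r2c6=3.
Step 10. [r5c6∈{2,4}] row 5 places 2 nowhere but r5c6. So r5c6=2.
Step 11. [r4c6∈{5}] r4c6's peers cover all but 5 ⇒ r4c6=5.
Step 12. [r2c3∈{2}] r2c3 is down to just 2. So r2c3=2.
Step 13. [r5c3∈{4}] only 4 remains possible at r5c3. So r5c3=4.
Step 14. [r6c6∈{4}] r6c6 has the single candidate 4, so r6c6=4.
Step 15. [r4c2∈{3}] only 3 remains possible at r4c2, so r4c2=3.
Step 16. [r2c1∈{6}] only 6 remains possible at r2c1. So r2c1=6.
Step 17. [r1c1∈{3}] nothing but 3 survives at r1c1, so r1c1=3.
Step 18. [r3c1∈{5}] nothing but 5 survives at r3c1. So r3c1=5.
Step 19. [r3c6∈{6}] r3c6's peers cover all but 6. So r3c6=6.
Step 20. [r3c3∈{1}] r3c3's peers cover all but 1 ⇒ r3c3=1.
Step 21. [r5c2∈{6}] r5c2's peers cover all but 6, so r5c2=6.
Step 22. [r4c5∈{2}] r4c5 is down to just 2, so r4c5=2.
Step 23. [r1c6∈{1}] only 1 remains possible at r1c6. So r1c6=1.

Answer: 3 4 5 2 6 1 / 6 1 2 5 4 3 / 5 2 1 4 3 6 / 4 3 6 1 2 5 / 1 6 4 3 5 2 / 2 5 3 6 1 4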